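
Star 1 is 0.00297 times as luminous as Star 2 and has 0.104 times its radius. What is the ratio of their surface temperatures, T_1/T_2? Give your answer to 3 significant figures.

0.724

L ∝ R²T⁴ gives T ∝ (L/R²)^(1/4), so
T_1/T_2 = (0.00297 / 0.104²)^(1/4) = (0.2746)^(1/4) = 0.7239.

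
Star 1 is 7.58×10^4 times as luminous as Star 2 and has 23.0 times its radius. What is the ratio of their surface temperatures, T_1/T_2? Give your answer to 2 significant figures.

L ∝ R²T⁴ gives T ∝ (L/R²)^(1/4), so
T_1/T_2 = (7.58×10^4 / 23.0²)^(1/4) = (143.3)^(1/4) = 3.460.

3.5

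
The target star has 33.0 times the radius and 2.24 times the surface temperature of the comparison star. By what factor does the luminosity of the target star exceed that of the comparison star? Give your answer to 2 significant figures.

From the Stefan–Boltzmann law, L ∝ R²T⁴, so
L_t/L_c = (R_t/R_c)² (T_t/T_c)⁴ = (33.0)² × (2.24)⁴ = 1089 × 25.18 = 2.742×10^4.

2.7×10^4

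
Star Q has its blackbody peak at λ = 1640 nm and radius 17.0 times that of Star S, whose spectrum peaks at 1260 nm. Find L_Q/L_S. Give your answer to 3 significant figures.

101

Wien's law gives T ∝ 1/λ_max, so T_Q/T_S = λ_S/λ_Q = 1260/1640 = 0.7683.
Then L ∝ R²T⁴ gives L_Q/L_S = (17.0)² × (0.7683)⁴ = 289.0 × 0.3484 = 100.7.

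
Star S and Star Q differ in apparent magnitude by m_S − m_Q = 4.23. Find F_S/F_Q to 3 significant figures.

0.0203

F_S/F_Q = 10^(−(m_S − m_Q)/2.5) = 10^(-4.23/2.5) = 10^-1.692 = 0.02032.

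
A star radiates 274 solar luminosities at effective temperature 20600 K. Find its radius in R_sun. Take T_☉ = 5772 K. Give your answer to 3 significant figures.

R/R_☉ = √(L/L_☉) / (T/T_☉)² = √(274) / (3.569)²
       = 16.55 / 12.74 = 1.300.

1.30 R_sun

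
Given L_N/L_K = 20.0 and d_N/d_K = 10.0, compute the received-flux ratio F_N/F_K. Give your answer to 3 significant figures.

0.200

F = L/(4πd²), so F_N/F_K = (L_N/L_K) / (d_N/d_K)²
= 20.0 / (10.0)² = 20.0 / 100.0 = 0.2000.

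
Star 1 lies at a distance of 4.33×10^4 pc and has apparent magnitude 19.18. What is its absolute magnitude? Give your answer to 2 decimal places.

M = m − 5 log₁₀(d/10 pc) = 19.18 − 5 log₁₀(4.33×10^4/10)
  = 19.18 − 5 × 3.636 = 19.18 − 18.18 = 1.00.

1.00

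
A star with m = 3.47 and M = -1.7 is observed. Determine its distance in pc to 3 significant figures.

108 pc

m − M = 5 log₁₀(d/10 pc)
3.47 − (-1.7) = 5.17 = 5 log₁₀(d/10)
d = 10 × 10^(5.17/5) = 10 × 10^1.034 = 108.1 pc.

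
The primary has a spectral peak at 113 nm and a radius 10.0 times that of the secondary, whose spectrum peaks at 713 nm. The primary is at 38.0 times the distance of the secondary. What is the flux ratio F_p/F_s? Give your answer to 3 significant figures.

Wien's law: T_p/T_s = λ_s/λ_p = 713/113 = 6.310.
L_p/L_s = (R_p/R_s)²(T_p/T_s)⁴ = (10.0)²(6.310)⁴ = 1.585×10^5.
F_p/F_s = (L_p/L_s)/(d_p/d_s)² = 1.585×10^5/(38.0)² = 109.8.

110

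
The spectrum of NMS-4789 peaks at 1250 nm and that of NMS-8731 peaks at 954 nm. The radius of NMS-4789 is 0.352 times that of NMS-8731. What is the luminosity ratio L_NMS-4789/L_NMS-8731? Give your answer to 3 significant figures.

Wien's law gives T ∝ 1/λ_max, so T_NMS-4789/T_NMS-8731 = λ_NMS-8731/λ_NMS-4789 = 954/1250 = 0.7632.
Then L ∝ R²T⁴ gives L_NMS-4789/L_NMS-8731 = (0.352)² × (0.7632)⁴ = 0.1239 × 0.3393 = 0.04204.

0.0420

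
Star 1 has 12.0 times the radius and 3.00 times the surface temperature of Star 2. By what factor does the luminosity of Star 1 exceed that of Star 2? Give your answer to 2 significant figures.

1.2×10^4

From the Stefan–Boltzmann law, L ∝ R²T⁴, so
L_1/L_2 = (R_1/R_2)² (T_1/T_2)⁴ = (12.0)² × (3.00)⁴ = 144.0 × 81.00 = 1.166×10^4.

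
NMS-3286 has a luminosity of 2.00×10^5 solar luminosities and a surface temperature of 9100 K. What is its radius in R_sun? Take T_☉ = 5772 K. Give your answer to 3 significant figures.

R/R_☉ = √(L/L_☉) / (T/T_☉)² = √(2.00×10^5) / (1.577)²
       = 447.2 / 2.486 = 179.9.

180 R_sun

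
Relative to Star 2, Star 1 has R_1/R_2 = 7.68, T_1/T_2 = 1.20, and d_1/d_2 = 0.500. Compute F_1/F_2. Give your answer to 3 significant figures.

489

L_1/L_2 = (R_1/R_2)²(T_1/T_2)⁴ = (7.68)² × (1.20)⁴ = 122.3.
F_1/F_2 = (L_1/L_2)/(d_1/d_2)² = 122.3 / (0.500)² = 489.2.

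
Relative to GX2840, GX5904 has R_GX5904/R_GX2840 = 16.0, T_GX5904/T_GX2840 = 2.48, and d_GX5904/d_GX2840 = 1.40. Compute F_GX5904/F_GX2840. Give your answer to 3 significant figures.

4.94×10^3

L_GX5904/L_GX2840 = (R_GX5904/R_GX2840)²(T_GX5904/T_GX2840)⁴ = (16.0)² × (2.48)⁴ = 9684.
F_GX5904/F_GX2840 = (L_GX5904/L_GX2840)/(d_GX5904/d_GX2840)² = 9684 / (1.40)² = 4941.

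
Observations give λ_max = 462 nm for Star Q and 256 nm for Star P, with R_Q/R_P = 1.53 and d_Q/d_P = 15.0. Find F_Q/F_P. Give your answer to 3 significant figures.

9.81×10^-4

Wien's law: T_Q/T_P = λ_P/λ_Q = 256/462 = 0.5541.
L_Q/L_P = (R_Q/R_P)²(T_Q/T_P)⁴ = (1.53)²(0.5541)⁴ = 0.2207.
F_Q/F_P = (L_Q/L_P)/(d_Q/d_P)² = 0.2207/(15.0)² = 9.808×10^-4.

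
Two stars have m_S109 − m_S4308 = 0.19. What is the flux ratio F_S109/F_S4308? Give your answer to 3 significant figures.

F_S109/F_S4308 = 10^(−(m_S109 − m_S4308)/2.5) = 10^(-0.19/2.5) = 10^-0.076 = 0.8395.

0.839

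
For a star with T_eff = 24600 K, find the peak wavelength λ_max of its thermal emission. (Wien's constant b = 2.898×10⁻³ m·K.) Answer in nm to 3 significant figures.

118 nm

λ_max = b/T = 2.898×10⁻³ / 24600 = 1.18×10^-7 m = 117.8 nm.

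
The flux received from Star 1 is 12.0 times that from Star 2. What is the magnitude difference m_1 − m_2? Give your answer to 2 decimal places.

m_1 − m_2 = −2.5 log₁₀(F_1/F_2) = −2.5 log₁₀(12.0) = −2.5 × (1.079) = -2.698.

-2.70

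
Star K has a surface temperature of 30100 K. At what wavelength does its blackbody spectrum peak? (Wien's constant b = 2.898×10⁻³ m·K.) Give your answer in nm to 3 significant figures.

λ_max = b/T = 2.898×10⁻³ / 30100 = 9.63×10^-8 m = 96.28 nm.

96.3 nm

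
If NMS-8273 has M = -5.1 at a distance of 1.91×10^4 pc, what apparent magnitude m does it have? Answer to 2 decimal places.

11.31

m = M + 5 log₁₀(d/10 pc) = -5.1 + 5 log₁₀(1.91×10^4/10)
  = -5.1 + 5 × 3.281 = -5.1 + 16.41 = 11.31.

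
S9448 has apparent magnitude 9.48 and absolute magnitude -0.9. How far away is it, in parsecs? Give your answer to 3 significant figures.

1.19×10^3 pc

m − M = 5 log₁₀(d/10 pc)
9.48 − (-0.9) = 10.38 = 5 log₁₀(d/10)
d = 10 × 10^(10.38/5) = 10 × 10^2.076 = 1191 pc.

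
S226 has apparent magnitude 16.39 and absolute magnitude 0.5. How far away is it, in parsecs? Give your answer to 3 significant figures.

1.51×10^4 pc

m − M = 5 log₁₀(d/10 pc)
16.39 − (0.5) = 15.89 = 5 log₁₀(d/10)
d = 10 × 10^(15.89/5) = 10 × 10^3.178 = 1.507×10^4 pc.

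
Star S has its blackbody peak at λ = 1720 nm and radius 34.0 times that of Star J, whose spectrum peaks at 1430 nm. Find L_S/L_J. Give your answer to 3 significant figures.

552

Wien's law gives T ∝ 1/λ_max, so T_S/T_J = λ_J/λ_S = 1430/1720 = 0.8314.
Then L ∝ R²T⁴ gives L_S/L_J = (34.0)² × (0.8314)⁴ = 1156 × 0.4778 = 552.3.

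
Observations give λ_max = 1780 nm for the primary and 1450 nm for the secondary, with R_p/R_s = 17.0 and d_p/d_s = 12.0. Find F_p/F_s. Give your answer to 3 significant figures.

Wien's law: T_p/T_s = λ_s/λ_p = 1450/1780 = 0.8146.
L_p/L_s = (R_p/R_s)²(T_p/T_s)⁴ = (17.0)²(0.8146)⁴ = 127.3.
F_p/F_s = (L_p/L_s)/(d_p/d_s)² = 127.3/(12.0)² = 0.8837.

0.884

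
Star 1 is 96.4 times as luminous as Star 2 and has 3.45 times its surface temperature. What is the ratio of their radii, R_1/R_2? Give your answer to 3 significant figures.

0.825

L ∝ R²T⁴ gives R ∝ √L / T², so
R_1/R_2 = √(96.4) / (3.45)² = 9.818 / 11.90 = 0.8249.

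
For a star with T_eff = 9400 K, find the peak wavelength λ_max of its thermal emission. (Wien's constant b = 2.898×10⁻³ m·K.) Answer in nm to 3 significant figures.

λ_max = b/T = 2.898×10⁻³ / 9400 = 3.08×10^-7 m = 308.3 nm.

308 nm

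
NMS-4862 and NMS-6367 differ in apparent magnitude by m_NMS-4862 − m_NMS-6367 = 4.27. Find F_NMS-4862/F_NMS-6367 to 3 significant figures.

0.0196

F_NMS-4862/F_NMS-6367 = 10^(−(m_NMS-4862 − m_NMS-6367)/2.5) = 10^(-4.27/2.5) = 10^-1.708 = 0.01959.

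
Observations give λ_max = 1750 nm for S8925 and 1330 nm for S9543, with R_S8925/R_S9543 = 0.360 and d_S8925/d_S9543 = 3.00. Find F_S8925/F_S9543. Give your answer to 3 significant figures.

0.00480

Wien's law: T_S8925/T_S9543 = λ_S9543/λ_S8925 = 1330/1750 = 0.7600.
L_S8925/L_S9543 = (R_S8925/R_S9543)²(T_S8925/T_S9543)⁴ = (0.360)²(0.7600)⁴ = 0.04324.
F_S8925/F_S9543 = (L_S8925/L_S9543)/(d_S8925/d_S9543)² = 0.04324/(3.00)² = 0.004804.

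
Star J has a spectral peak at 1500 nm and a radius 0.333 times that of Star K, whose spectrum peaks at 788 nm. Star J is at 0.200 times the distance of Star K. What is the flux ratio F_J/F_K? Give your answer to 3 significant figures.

Wien's law: T_J/T_K = λ_K/λ_J = 788/1500 = 0.5253.
L_J/L_K = (R_J/R_K)²(T_J/T_K)⁴ = (0.333)²(0.5253)⁴ = 0.008446.
F_J/F_K = (L_J/L_K)/(d_J/d_K)² = 0.008446/(0.200)² = 0.2111.

0.211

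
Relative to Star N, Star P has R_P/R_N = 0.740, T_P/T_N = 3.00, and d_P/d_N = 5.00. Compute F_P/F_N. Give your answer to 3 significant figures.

1.77

L_P/L_N = (R_P/R_N)²(T_P/T_N)⁴ = (0.740)² × (3.00)⁴ = 44.36.
F_P/F_N = (L_P/L_N)/(d_P/d_N)² = 44.36 / (5.00)² = 1.774.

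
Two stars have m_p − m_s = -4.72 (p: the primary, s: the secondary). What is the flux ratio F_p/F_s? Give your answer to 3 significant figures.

F_p/F_s = 10^(−(m_p − m_s)/2.5) = 10^(4.72/2.5) = 10^1.888 = 77.27.

77.3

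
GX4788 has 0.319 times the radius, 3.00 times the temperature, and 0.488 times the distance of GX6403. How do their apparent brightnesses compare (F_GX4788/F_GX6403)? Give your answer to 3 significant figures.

L_GX4788/L_GX6403 = (R_GX4788/R_GX6403)²(T_GX4788/T_GX6403)⁴ = (0.319)² × (3.00)⁴ = 8.243.
F_GX4788/F_GX6403 = (L_GX4788/L_GX6403)/(d_GX4788/d_GX6403)² = 8.243 / (0.488)² = 34.61.

34.6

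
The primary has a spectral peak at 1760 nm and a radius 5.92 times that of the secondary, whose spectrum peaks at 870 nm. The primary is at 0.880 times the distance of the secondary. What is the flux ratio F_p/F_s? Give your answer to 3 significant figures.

2.70

Wien's law: T_p/T_s = λ_s/λ_p = 870/1760 = 0.4943.
L_p/L_s = (R_p/R_s)²(T_p/T_s)⁴ = (5.92)²(0.4943)⁴ = 2.093.
F_p/F_s = (L_p/L_s)/(d_p/d_s)² = 2.093/(0.880)² = 2.702.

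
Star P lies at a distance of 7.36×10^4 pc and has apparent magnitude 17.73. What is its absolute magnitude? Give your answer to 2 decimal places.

M = m − 5 log₁₀(d/10 pc) = 17.73 − 5 log₁₀(7.36×10^4/10)
  = 17.73 − 5 × 3.867 = 17.73 − 19.33 = -1.60.

-1.60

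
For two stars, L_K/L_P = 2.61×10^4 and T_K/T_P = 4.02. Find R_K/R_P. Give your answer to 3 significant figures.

L ∝ R²T⁴ gives R ∝ √L / T², so
R_K/R_P = √(2.61×10^4) / (4.02)² = 161.6 / 16.16 = 9.997.

10.0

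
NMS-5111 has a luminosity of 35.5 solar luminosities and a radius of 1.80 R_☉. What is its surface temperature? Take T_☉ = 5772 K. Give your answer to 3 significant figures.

1.05×10^4 K

T/T_☉ = (L/L_☉)^(1/4) / (R/R_☉)^(1/2)
T = 5772 × (35.5)^(1/4) / √(1.80) = 5772 × 2.441 / 1.342 = 1.050×10^4 K.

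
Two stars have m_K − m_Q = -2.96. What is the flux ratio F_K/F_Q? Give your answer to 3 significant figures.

15.3

F_K/F_Q = 10^(−(m_K − m_Q)/2.5) = 10^(2.96/2.5) = 10^1.184 = 15.28.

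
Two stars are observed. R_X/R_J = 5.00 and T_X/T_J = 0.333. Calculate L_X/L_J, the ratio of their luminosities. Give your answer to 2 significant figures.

From the Stefan–Boltzmann law, L ∝ R²T⁴, so
L_X/L_J = (R_X/R_J)² (T_X/T_J)⁴ = (5.00)² × (0.333)⁴ = 25.00 × 0.01230 = 0.3074.

0.31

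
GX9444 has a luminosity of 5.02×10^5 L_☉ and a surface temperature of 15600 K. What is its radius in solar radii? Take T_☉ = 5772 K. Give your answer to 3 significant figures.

97.0 solar radii

R/R_☉ = √(L/L_☉) / (T/T_☉)² = √(5.02×10^5) / (2.703)²
       = 708.5 / 7.305 = 97.00.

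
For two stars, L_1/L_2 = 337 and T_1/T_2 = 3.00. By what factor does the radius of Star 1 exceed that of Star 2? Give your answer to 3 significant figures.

2.04

L ∝ R²T⁴ gives R ∝ √L / T², so
R_1/R_2 = √(337) / (3.00)² = 18.36 / 9.000 = 2.040.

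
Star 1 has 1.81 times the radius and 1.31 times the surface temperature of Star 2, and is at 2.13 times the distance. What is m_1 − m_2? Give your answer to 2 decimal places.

L_1/L_2 = (1.81)²(1.31)⁴ = 9.648.
F_1/F_2 = (L_1/L_2)/(d_1/d_2)² = 9.648/4.537 = 2.127.
m_1 − m_2 = −2.5 log₁₀(2.127) = -0.82.

-0.82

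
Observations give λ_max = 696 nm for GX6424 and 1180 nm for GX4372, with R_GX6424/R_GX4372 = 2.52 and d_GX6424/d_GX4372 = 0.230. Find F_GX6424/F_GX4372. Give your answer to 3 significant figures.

992

Wien's law: T_GX6424/T_GX4372 = λ_GX4372/λ_GX6424 = 1180/696 = 1.695.
L_GX6424/L_GX4372 = (R_GX6424/R_GX4372)²(T_GX6424/T_GX4372)⁴ = (2.52)²(1.695)⁴ = 52.47.
F_GX6424/F_GX4372 = (L_GX6424/L_GX4372)/(d_GX6424/d_GX4372)² = 52.47/(0.230)² = 991.8.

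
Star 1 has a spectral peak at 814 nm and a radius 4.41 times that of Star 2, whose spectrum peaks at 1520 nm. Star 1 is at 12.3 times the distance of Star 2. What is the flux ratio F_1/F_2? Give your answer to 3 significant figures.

Wien's law: T_1/T_2 = λ_2/λ_1 = 1520/814 = 1.867.
L_1/L_2 = (R_1/R_2)²(T_1/T_2)⁴ = (4.41)²(1.867)⁴ = 236.5.
F_1/F_2 = (L_1/L_2)/(d_1/d_2)² = 236.5/(12.3)² = 1.563.

1.56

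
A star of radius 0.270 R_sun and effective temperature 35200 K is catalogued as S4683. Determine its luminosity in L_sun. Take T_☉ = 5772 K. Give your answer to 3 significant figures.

101 L_sun

L/L_☉ = (R/R_☉)² (T/T_☉)⁴ = (0.270)² × (35200/5772)⁴
       = 0.07290 × (6.098)⁴ = 0.07290 × 1383 = 100.8.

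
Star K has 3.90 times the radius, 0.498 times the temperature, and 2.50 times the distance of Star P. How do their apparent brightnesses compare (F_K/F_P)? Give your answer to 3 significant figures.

L_K/L_P = (R_K/R_P)²(T_K/T_P)⁴ = (3.90)² × (0.498)⁴ = 0.9355.
F_K/F_P = (L_K/L_P)/(d_K/d_P)² = 0.9355 / (2.50)² = 0.1497.

0.150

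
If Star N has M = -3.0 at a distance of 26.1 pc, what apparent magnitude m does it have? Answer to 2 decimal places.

m = M + 5 log₁₀(d/10 pc) = -3.0 + 5 log₁₀(26.1/10)
  = -3.0 + 5 × 0.417 = -3.0 + 2.08 = -0.92.

-0.92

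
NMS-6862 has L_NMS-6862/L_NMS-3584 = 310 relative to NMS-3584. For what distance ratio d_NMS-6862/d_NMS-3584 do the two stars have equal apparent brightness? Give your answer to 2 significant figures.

Equal flux requires L_NMS-6862/d_NMS-6862² = L_NMS-3584/d_NMS-3584², so d_NMS-6862/d_NMS-3584 = √(L_NMS-6862/L_NMS-3584)
= √(310) = 17.61.

18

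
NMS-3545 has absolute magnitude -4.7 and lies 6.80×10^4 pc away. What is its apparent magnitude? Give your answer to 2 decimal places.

m = M + 5 log₁₀(d/10 pc) = -4.7 + 5 log₁₀(6.80×10^4/10)
  = -4.7 + 5 × 3.833 = -4.7 + 19.16 = 14.46.

14.46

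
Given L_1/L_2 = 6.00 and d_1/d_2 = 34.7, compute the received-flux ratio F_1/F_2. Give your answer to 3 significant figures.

F = L/(4πd²), so F_1/F_2 = (L_1/L_2) / (d_1/d_2)²
= 6.00 / (34.7)² = 6.00 / 1204 = 0.004983.

0.00498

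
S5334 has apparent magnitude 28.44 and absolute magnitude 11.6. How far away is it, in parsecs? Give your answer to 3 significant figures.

m − M = 5 log₁₀(d/10 pc)
28.44 − (11.6) = 16.84 = 5 log₁₀(d/10)
d = 10 × 10^(16.84/5) = 10 × 10^3.368 = 2.333×10^4 pc.

2.33×10^4 pc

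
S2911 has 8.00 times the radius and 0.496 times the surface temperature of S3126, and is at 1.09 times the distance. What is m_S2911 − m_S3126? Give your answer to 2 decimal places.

L_S2911/L_S3126 = (8.00)²(0.496)⁴ = 3.874.
F_S2911/F_S3126 = (L_S2911/L_S3126)/(d_S2911/d_S3126)² = 3.874/1.188 = 3.260.
m_S2911 − m_S3126 = −2.5 log₁₀(3.260) = -1.28.

-1.28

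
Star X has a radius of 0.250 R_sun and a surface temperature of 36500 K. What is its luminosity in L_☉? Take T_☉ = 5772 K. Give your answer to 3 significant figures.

99.9 L_☉

L/L_☉ = (R/R_☉)² (T/T_☉)⁴ = (0.250)² × (36500/5772)⁴
       = 0.06250 × (6.324)⁴ = 0.06250 × 1599 = 99.94.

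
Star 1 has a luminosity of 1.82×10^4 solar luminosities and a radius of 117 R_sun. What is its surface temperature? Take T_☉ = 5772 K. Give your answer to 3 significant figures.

6.20×10^3 K

T/T_☉ = (L/L_☉)^(1/4) / (R/R_☉)^(1/2)
T = 5772 × (1.82×10^4)^(1/4) / √(117) = 5772 × 11.61 / 10.82 = 6198 K.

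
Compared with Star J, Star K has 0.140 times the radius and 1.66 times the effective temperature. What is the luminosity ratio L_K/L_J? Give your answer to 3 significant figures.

From the Stefan–Boltzmann law, L ∝ R²T⁴, so
L_K/L_J = (R_K/R_J)² (T_K/T_J)⁴ = (0.140)² × (1.66)⁴ = 0.01960 × 7.593 = 0.1488.

0.149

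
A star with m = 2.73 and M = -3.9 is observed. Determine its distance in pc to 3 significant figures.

212 pc

m − M = 5 log₁₀(d/10 pc)
2.73 − (-3.9) = 6.63 = 5 log₁₀(d/10)
d = 10 × 10^(6.63/5) = 10 × 10^1.326 = 211.8 pc.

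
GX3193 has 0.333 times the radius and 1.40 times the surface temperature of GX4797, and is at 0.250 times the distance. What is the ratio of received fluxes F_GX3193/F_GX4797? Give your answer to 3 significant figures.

6.82

L_GX3193/L_GX4797 = (R_GX3193/R_GX4797)²(T_GX3193/T_GX4797)⁴ = (0.333)² × (1.40)⁴ = 0.4260.
F_GX3193/F_GX4797 = (L_GX3193/L_GX4797)/(d_GX3193/d_GX4797)² = 0.4260 / (0.250)² = 6.816.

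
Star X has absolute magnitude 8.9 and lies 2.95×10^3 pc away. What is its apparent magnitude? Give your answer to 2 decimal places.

m = M + 5 log₁₀(d/10 pc) = 8.9 + 5 log₁₀(2.95×10^3/10)
  = 8.9 + 5 × 2.470 = 8.9 + 12.35 = 21.25.

21.25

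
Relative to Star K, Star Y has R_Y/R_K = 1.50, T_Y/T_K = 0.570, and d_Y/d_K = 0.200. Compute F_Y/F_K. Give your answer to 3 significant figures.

5.94

L_Y/L_K = (R_Y/R_K)²(T_Y/T_K)⁴ = (1.50)² × (0.570)⁴ = 0.2375.
F_Y/F_K = (L_Y/L_K)/(d_Y/d_K)² = 0.2375 / (0.200)² = 5.938.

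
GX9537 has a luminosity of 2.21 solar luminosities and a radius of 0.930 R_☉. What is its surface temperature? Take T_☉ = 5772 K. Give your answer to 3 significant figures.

T/T_☉ = (L/L_☉)^(1/4) / (R/R_☉)^(1/2)
T = 5772 × (2.21)^(1/4) / √(0.930) = 5772 × 1.219 / 0.9644 = 7298 K.

7.30×10^3 K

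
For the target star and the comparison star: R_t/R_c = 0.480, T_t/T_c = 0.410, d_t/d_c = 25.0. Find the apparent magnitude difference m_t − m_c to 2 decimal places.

12.46

L_t/L_c = (0.480)²(0.410)⁴ = 0.006511.
F_t/F_c = (L_t/L_c)/(d_t/d_c)² = 0.006511/625.0 = 1.042×10^-5.
m_t − m_c = −2.5 log₁₀(1.042×10^-5) = 12.46.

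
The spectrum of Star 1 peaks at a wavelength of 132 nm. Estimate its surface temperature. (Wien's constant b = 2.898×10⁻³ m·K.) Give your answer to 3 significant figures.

2.20×10^4 K

T = b/λ_max = 2.898×10⁻³ / (132×10⁻⁹) = 2.195×10^4 K.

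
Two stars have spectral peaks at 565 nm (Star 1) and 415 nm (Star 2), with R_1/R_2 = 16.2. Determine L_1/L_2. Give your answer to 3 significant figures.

76.4

Wien's law gives T ∝ 1/λ_max, so T_1/T_2 = λ_2/λ_1 = 415/565 = 0.7345.
Then L ∝ R²T⁴ gives L_1/L_2 = (16.2)² × (0.7345)⁴ = 262.4 × 0.2911 = 76.39.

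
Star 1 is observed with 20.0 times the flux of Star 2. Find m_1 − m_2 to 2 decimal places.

-3.25

m_1 − m_2 = −2.5 log₁₀(F_1/F_2) = −2.5 log₁₀(20.0) = −2.5 × (1.301) = -3.253.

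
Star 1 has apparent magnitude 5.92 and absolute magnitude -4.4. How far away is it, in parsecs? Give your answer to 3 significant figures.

m − M = 5 log₁₀(d/10 pc)
5.92 − (-4.4) = 10.32 = 5 log₁₀(d/10)
d = 10 × 10^(10.32/5) = 10 × 10^2.064 = 1159 pc.

1.16×10^3 pc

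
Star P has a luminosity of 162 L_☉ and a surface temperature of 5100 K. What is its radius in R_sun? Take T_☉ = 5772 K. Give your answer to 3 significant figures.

16.3 R_sun

R/R_☉ = √(L/L_☉) / (T/T_☉)² = √(162) / (0.8836)²
       = 12.73 / 0.7807 = 16.30.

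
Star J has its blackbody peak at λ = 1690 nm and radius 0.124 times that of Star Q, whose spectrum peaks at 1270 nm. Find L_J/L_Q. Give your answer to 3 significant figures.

Wien's law gives T ∝ 1/λ_max, so T_J/T_Q = λ_Q/λ_J = 1270/1690 = 0.7515.
Then L ∝ R²T⁴ gives L_J/L_Q = (0.124)² × (0.7515)⁴ = 0.01538 × 0.3189 = 0.004904.

0.00490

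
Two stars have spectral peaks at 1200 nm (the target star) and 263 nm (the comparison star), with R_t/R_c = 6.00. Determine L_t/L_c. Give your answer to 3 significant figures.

0.0831

Wien's law gives T ∝ 1/λ_max, so T_t/T_c = λ_c/λ_t = 263/1200 = 0.2192.
Then L ∝ R²T⁴ gives L_t/L_c = (6.00)² × (0.2192)⁴ = 36.00 × 0.002307 = 0.08306.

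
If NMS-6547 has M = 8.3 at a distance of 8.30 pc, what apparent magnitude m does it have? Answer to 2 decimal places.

7.90

m = M + 5 log₁₀(d/10 pc) = 8.3 + 5 log₁₀(8.30/10)
  = 8.3 + 5 × -0.081 = 8.3 + -0.40 = 7.90.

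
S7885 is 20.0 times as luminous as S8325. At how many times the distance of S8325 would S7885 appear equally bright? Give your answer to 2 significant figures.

4.5

Equal flux requires L_S7885/d_S7885² = L_S8325/d_S8325², so d_S7885/d_S8325 = √(L_S7885/L_S8325)
= √(20.0) = 4.472.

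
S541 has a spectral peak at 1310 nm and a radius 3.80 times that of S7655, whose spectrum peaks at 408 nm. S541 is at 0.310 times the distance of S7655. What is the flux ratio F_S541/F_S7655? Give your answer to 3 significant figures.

Wien's law: T_S541/T_S7655 = λ_S7655/λ_S541 = 408/1310 = 0.3115.
L_S541/L_S7655 = (R_S541/R_S7655)²(T_S541/T_S7655)⁴ = (3.80)²(0.3115)⁴ = 0.1359.
F_S541/F_S7655 = (L_S541/L_S7655)/(d_S541/d_S7655)² = 0.1359/(0.310)² = 1.414.

1.41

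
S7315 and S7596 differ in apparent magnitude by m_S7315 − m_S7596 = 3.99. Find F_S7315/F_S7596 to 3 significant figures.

0.0254

F_S7315/F_S7596 = 10^(−(m_S7315 − m_S7596)/2.5) = 10^(-3.99/2.5) = 10^-1.596 = 0.02535.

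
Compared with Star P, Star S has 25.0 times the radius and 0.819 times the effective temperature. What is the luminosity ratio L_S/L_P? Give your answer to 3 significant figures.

From the Stefan–Boltzmann law, L ∝ R²T⁴, so
L_S/L_P = (R_S/R_P)² (T_S/T_P)⁴ = (25.0)² × (0.819)⁴ = 625.0 × 0.4499 = 281.2.

281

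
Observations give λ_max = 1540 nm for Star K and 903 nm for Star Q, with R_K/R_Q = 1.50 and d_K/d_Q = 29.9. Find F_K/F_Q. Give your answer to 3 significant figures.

Wien's law: T_K/T_Q = λ_Q/λ_K = 903/1540 = 0.5864.
L_K/L_Q = (R_K/R_Q)²(T_K/T_Q)⁴ = (1.50)²(0.5864)⁴ = 0.2660.
F_K/F_Q = (L_K/L_Q)/(d_K/d_Q)² = 0.2660/(29.9)² = 2.975×10^-4.

2.98×10^-4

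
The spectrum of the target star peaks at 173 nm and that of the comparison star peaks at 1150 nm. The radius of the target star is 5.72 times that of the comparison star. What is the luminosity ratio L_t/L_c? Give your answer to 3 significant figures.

6.39×10^4

Wien's law gives T ∝ 1/λ_max, so T_t/T_c = λ_c/λ_t = 1150/173 = 6.647.
Then L ∝ R²T⁴ gives L_t/L_c = (5.72)² × (6.647)⁴ = 32.72 × 1953 = 6.389×10^4.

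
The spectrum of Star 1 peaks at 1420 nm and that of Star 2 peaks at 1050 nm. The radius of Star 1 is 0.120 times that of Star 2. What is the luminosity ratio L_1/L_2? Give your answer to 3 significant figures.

0.00430

Wien's law gives T ∝ 1/λ_max, so T_1/T_2 = λ_2/λ_1 = 1050/1420 = 0.7394.
Then L ∝ R²T⁴ gives L_1/L_2 = (0.120)² × (0.7394)⁴ = 0.01440 × 0.2990 = 0.004305.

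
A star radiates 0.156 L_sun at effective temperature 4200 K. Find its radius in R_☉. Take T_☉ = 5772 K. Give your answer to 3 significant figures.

0.746 R_☉

R/R_☉ = √(L/L_☉) / (T/T_☉)² = √(0.156) / (0.7277)²
       = 0.3950 / 0.5295 = 0.7460.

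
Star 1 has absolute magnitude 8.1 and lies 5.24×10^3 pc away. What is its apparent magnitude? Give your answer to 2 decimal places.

21.70

m = M + 5 log₁₀(d/10 pc) = 8.1 + 5 log₁₀(5.24×10^3/10)
  = 8.1 + 5 × 2.719 = 8.1 + 13.60 = 21.70.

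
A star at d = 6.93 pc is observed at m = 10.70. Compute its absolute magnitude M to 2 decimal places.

11.50

M = m − 5 log₁₀(d/10 pc) = 10.70 − 5 log₁₀(6.93/10)
  = 10.70 − 5 × -0.159 = 10.70 − -0.80 = 11.50.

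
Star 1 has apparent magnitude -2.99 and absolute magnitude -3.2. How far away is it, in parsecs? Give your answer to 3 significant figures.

m − M = 5 log₁₀(d/10 pc)
-2.99 − (-3.2) = 0.21 = 5 log₁₀(d/10)
d = 10 × 10^(0.21/5) = 10 × 10^0.042 = 11.02 pc.

11.0 pc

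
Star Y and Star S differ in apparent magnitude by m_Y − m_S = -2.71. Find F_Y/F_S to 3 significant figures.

12.1

F_Y/F_S = 10^(−(m_Y − m_S)/2.5) = 10^(2.71/2.5) = 10^1.084 = 12.13.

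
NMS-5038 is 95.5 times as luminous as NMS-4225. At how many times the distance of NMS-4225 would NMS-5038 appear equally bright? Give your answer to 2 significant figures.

9.8

Equal flux requires L_NMS-5038/d_NMS-5038² = L_NMS-4225/d_NMS-4225², so d_NMS-5038/d_NMS-4225 = √(L_NMS-5038/L_NMS-4225)
= √(95.5) = 9.772.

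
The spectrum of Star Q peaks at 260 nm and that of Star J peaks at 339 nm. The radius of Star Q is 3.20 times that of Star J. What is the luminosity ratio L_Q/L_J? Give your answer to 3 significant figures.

Wien's law gives T ∝ 1/λ_max, so T_Q/T_J = λ_J/λ_Q = 339/260 = 1.304.
Then L ∝ R²T⁴ gives L_Q/L_J = (3.20)² × (1.304)⁴ = 10.24 × 2.890 = 29.59.

29.6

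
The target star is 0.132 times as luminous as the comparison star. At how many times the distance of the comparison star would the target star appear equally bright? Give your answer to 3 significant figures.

0.363

Equal flux requires L_t/d_t² = L_c/d_c², so d_t/d_c = √(L_t/L_c)
= √(0.132) = 0.3633.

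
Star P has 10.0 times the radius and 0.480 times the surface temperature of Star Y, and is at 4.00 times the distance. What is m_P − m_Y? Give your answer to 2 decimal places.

L_P/L_Y = (10.0)²(0.480)⁴ = 5.308.
F_P/F_Y = (L_P/L_Y)/(d_P/d_Y)² = 5.308/16.00 = 0.3318.
m_P − m_Y = −2.5 log₁₀(0.3318) = 1.20.

1.20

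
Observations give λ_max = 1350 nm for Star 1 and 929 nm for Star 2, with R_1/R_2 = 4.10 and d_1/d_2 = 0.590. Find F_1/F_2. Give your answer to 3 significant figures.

10.8

Wien's law: T_1/T_2 = λ_2/λ_1 = 929/1350 = 0.6881.
L_1/L_2 = (R_1/R_2)²(T_1/T_2)⁴ = (4.10)²(0.6881)⁴ = 3.770.
F_1/F_2 = (L_1/L_2)/(d_1/d_2)² = 3.770/(0.590)² = 10.83.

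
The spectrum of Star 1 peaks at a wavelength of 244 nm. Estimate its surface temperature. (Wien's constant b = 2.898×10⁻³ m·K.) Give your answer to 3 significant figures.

T = b/λ_max = 2.898×10⁻³ / (244×10⁻⁹) = 1.188×10^4 K.

1.19×10^4 K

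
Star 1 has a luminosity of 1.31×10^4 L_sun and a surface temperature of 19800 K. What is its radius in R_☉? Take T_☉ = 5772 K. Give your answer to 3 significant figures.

9.73 R_☉

R/R_☉ = √(L/L_☉) / (T/T_☉)² = √(1.31×10^4) / (3.430)²
       = 114.5 / 11.77 = 9.727.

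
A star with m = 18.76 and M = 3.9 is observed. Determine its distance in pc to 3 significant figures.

m − M = 5 log₁₀(d/10 pc)
18.76 − (3.9) = 14.86 = 5 log₁₀(d/10)
d = 10 × 10^(14.86/5) = 10 × 10^2.972 = 9376 pc.

9.38×10^3 pc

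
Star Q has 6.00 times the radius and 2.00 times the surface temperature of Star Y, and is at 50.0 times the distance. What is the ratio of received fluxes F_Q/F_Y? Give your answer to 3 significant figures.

0.230

L_Q/L_Y = (R_Q/R_Y)²(T_Q/T_Y)⁴ = (6.00)² × (2.00)⁴ = 576.0.
F_Q/F_Y = (L_Q/L_Y)/(d_Q/d_Y)² = 576.0 / (50.0)² = 0.2304.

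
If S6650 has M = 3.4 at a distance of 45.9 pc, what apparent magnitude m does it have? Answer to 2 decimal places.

m = M + 5 log₁₀(d/10 pc) = 3.4 + 5 log₁₀(45.9/10)
  = 3.4 + 5 × 0.662 = 3.4 + 3.31 = 6.71.

6.71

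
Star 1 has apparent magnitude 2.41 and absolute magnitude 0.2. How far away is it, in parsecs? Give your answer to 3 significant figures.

m − M = 5 log₁₀(d/10 pc)
2.41 − (0.2) = 2.21 = 5 log₁₀(d/10)
d = 10 × 10^(2.21/5) = 10 × 10^0.442 = 27.67 pc.

27.7 pc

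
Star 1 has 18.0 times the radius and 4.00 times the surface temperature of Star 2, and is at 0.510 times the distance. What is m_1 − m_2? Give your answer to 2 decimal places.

L_1/L_2 = (18.0)²(4.00)⁴ = 8.294×10^4.
F_1/F_2 = (L_1/L_2)/(d_1/d_2)² = 8.294×10^4/0.2601 = 3.189×10^5.
m_1 − m_2 = −2.5 log₁₀(3.189×10^5) = -13.76.

-13.76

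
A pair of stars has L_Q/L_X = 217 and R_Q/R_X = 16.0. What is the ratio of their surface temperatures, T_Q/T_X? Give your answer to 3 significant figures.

0.960

L ∝ R²T⁴ gives T ∝ (L/R²)^(1/4), so
T_Q/T_X = (217 / 16.0²)^(1/4) = (0.8477)^(1/4) = 0.9595.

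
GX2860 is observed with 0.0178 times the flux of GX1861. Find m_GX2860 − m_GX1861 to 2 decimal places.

m_GX2860 − m_GX1861 = −2.5 log₁₀(F_GX2860/F_GX1861) = −2.5 log₁₀(0.0178) = −2.5 × (-1.750) = 4.374.

4.37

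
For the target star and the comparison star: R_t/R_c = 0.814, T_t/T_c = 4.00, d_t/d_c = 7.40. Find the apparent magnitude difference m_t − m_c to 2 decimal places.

L_t/L_c = (0.814)²(4.00)⁴ = 169.6.
F_t/F_c = (L_t/L_c)/(d_t/d_c)² = 169.6/54.76 = 3.098.
m_t − m_c = −2.5 log₁₀(3.098) = -1.23.

-1.23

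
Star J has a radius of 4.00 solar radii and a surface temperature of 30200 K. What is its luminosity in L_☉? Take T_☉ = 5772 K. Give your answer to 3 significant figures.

1.20×10^4 L_☉

L/L_☉ = (R/R_☉)² (T/T_☉)⁴ = (4.00)² × (30200/5772)⁴
       = 16.00 × (5.232)⁴ = 16.00 × 749.4 = 1.199×10^4.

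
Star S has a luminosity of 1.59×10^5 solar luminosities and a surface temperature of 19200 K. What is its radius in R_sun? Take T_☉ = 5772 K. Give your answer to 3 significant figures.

36.0 R_sun

R/R_☉ = √(L/L_☉) / (T/T_☉)² = √(1.59×10^5) / (3.326)²
       = 398.7 / 11.06 = 36.04.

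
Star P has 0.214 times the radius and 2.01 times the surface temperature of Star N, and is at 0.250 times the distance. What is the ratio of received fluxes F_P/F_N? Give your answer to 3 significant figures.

12.0

L_P/L_N = (R_P/R_N)²(T_P/T_N)⁴ = (0.214)² × (2.01)⁴ = 0.7475.
F_P/F_N = (L_P/L_N)/(d_P/d_N)² = 0.7475 / (0.250)² = 11.96.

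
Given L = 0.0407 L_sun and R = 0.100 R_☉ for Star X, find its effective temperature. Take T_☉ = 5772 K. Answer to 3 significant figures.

8.20×10^3 K

T/T_☉ = (L/L_☉)^(1/4) / (R/R_☉)^(1/2)
T = 5772 × (0.0407)^(1/4) / √(0.100) = 5772 × 0.4492 / 0.3162 = 8198 K.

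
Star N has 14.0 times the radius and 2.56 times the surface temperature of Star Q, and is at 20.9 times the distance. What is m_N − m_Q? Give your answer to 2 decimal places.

L_N/L_Q = (14.0)²(2.56)⁴ = 8418.
F_N/F_Q = (L_N/L_Q)/(d_N/d_Q)² = 8418/436.8 = 19.27.
m_N − m_Q = −2.5 log₁₀(19.27) = -3.21.

-3.21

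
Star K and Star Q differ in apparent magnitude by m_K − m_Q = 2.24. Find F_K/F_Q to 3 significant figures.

F_K/F_Q = 10^(−(m_K − m_Q)/2.5) = 10^(-2.24/2.5) = 10^-0.896 = 0.1271.

0.127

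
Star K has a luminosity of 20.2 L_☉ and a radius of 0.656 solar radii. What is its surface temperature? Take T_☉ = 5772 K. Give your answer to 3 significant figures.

1.51×10^4 K

T/T_☉ = (L/L_☉)^(1/4) / (R/R_☉)^(1/2)
T = 5772 × (20.2)^(1/4) / √(0.656) = 5772 × 2.120 / 0.8099 = 1.511×10^4 K.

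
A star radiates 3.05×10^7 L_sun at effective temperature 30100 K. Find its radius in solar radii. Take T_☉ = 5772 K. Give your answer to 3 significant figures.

203 solar radii

R/R_☉ = √(L/L_☉) / (T/T_☉)² = √(3.05×10^7) / (5.215)²
       = 5523 / 27.19 = 203.1.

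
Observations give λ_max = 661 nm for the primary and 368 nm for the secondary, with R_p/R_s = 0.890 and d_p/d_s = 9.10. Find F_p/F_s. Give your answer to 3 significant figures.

Wien's law: T_p/T_s = λ_s/λ_p = 368/661 = 0.5567.
L_p/L_s = (R_p/R_s)²(T_p/T_s)⁴ = (0.890)²(0.5567)⁴ = 0.07610.
F_p/F_s = (L_p/L_s)/(d_p/d_s)² = 0.07610/(9.10)² = 9.189×10^-4.

9.19×10^-4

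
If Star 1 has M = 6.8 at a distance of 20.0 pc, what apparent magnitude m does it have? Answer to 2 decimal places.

m = M + 5 log₁₀(d/10 pc) = 6.8 + 5 log₁₀(20.0/10)
  = 6.8 + 5 × 0.301 = 6.8 + 1.51 = 8.31.

8.31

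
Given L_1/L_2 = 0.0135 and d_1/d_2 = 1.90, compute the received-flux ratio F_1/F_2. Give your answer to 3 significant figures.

0.00374

F = L/(4πd²), so F_1/F_2 = (L_1/L_2) / (d_1/d_2)²
= 0.0135 / (1.90)² = 0.0135 / 3.610 = 0.003740.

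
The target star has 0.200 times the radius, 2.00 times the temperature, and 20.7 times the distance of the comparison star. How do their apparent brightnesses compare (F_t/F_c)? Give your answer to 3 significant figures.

0.00149

L_t/L_c = (R_t/R_c)²(T_t/T_c)⁴ = (0.200)² × (2.00)⁴ = 0.6400.
F_t/F_c = (L_t/L_c)/(d_t/d_c)² = 0.6400 / (20.7)² = 0.001494.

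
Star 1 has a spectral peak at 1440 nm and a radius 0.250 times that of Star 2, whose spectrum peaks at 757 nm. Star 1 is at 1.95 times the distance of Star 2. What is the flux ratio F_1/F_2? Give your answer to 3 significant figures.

Wien's law: T_1/T_2 = λ_2/λ_1 = 757/1440 = 0.5257.
L_1/L_2 = (R_1/R_2)²(T_1/T_2)⁴ = (0.250)²(0.5257)⁴ = 0.004773.
F_1/F_2 = (L_1/L_2)/(d_1/d_2)² = 0.004773/(1.95)² = 0.001255.

0.00126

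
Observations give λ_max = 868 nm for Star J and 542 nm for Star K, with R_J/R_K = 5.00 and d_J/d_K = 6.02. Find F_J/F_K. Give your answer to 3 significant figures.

Wien's law: T_J/T_K = λ_K/λ_J = 542/868 = 0.6244.
L_J/L_K = (R_J/R_K)²(T_J/T_K)⁴ = (5.00)²(0.6244)⁴ = 3.801.
F_J/F_K = (L_J/L_K)/(d_J/d_K)² = 3.801/(6.02)² = 0.1049.

0.105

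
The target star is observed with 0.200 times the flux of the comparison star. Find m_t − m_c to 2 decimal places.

m_t − m_c = −2.5 log₁₀(F_t/F_c) = −2.5 log₁₀(0.200) = −2.5 × (-0.699) = 1.747.

1.75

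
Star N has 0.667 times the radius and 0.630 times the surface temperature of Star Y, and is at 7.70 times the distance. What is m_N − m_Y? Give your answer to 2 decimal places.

L_N/L_Y = (0.667)²(0.630)⁴ = 0.07008.
F_N/F_Y = (L_N/L_Y)/(d_N/d_Y)² = 0.07008/59.29 = 0.001182.
m_N − m_Y = −2.5 log₁₀(0.001182) = 7.32.

7.32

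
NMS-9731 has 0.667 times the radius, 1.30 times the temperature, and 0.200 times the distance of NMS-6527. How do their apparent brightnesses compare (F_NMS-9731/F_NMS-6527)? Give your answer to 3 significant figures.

31.8

L_NMS-9731/L_NMS-6527 = (R_NMS-9731/R_NMS-6527)²(T_NMS-9731/T_NMS-6527)⁴ = (0.667)² × (1.30)⁴ = 1.271.
F_NMS-9731/F_NMS-6527 = (L_NMS-9731/L_NMS-6527)/(d_NMS-9731/d_NMS-6527)² = 1.271 / (0.200)² = 31.77.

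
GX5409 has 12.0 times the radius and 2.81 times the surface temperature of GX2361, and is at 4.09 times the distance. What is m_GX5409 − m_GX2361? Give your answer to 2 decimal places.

-6.82

L_GX5409/L_GX2361 = (12.0)²(2.81)⁴ = 8978.
F_GX5409/F_GX2361 = (L_GX5409/L_GX2361)/(d_GX5409/d_GX2361)² = 8978/16.73 = 536.7.
m_GX5409 − m_GX2361 = −2.5 log₁₀(536.7) = -6.82.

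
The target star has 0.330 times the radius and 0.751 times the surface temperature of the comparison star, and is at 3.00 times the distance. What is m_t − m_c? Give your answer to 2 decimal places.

6.04

L_t/L_c = (0.330)²(0.751)⁴ = 0.03464.
F_t/F_c = (L_t/L_c)/(d_t/d_c)² = 0.03464/9.000 = 0.003849.
m_t − m_c = −2.5 log₁₀(0.003849) = 6.04.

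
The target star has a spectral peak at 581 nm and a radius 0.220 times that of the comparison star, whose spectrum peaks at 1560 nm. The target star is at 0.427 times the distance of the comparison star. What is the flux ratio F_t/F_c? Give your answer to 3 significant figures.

Wien's law: T_t/T_c = λ_c/λ_t = 1560/581 = 2.685.
L_t/L_c = (R_t/R_c)²(T_t/T_c)⁴ = (0.220)²(2.685)⁴ = 2.516.
F_t/F_c = (L_t/L_c)/(d_t/d_c)² = 2.516/(0.427)² = 13.80.

13.8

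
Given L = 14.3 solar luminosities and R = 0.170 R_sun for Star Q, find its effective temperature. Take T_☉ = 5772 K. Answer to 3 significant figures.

2.72×10^4 K

T/T_☉ = (L/L_☉)^(1/4) / (R/R_☉)^(1/2)
T = 5772 × (14.3)^(1/4) / √(0.170) = 5772 × 1.945 / 0.4123 = 2.722×10^4 K.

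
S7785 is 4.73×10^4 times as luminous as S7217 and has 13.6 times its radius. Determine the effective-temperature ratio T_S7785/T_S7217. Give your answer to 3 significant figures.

L ∝ R²T⁴ gives T ∝ (L/R²)^(1/4), so
T_S7785/T_S7217 = (4.73×10^4 / 13.6²)^(1/4) = (255.7)^(1/4) = 3.999.

4.00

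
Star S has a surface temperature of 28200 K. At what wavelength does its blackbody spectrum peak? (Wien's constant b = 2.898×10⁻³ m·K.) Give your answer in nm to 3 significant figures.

103 nm

λ_max = b/T = 2.898×10⁻³ / 28200 = 1.03×10^-7 m = 102.8 nm.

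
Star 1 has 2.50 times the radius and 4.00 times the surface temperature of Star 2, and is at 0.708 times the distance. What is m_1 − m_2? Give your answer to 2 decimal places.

-8.76

L_1/L_2 = (2.50)²(4.00)⁴ = 1600.
F_1/F_2 = (L_1/L_2)/(d_1/d_2)² = 1600/0.5013 = 3192.
m_1 − m_2 = −2.5 log₁₀(3192) = -8.76.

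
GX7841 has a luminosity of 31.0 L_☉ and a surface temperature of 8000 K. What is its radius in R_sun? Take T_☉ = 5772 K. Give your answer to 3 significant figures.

R/R_☉ = √(L/L_☉) / (T/T_☉)² = √(31.0) / (1.386)²
       = 5.568 / 1.921 = 2.898.

2.90 R_sun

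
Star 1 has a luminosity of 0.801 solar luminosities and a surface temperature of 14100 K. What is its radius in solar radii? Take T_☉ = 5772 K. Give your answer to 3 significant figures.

R/R_☉ = √(L/L_☉) / (T/T_☉)² = √(0.801) / (2.443)²
       = 0.8950 / 5.967 = 0.1500.

0.150 solar radii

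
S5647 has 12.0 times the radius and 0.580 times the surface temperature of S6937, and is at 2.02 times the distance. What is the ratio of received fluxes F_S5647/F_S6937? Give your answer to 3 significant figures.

L_S5647/L_S6937 = (R_S5647/R_S6937)²(T_S5647/T_S6937)⁴ = (12.0)² × (0.580)⁴ = 16.30.
F_S5647/F_S6937 = (L_S5647/L_S6937)/(d_S5647/d_S6937)² = 16.30 / (2.02)² = 3.994.

3.99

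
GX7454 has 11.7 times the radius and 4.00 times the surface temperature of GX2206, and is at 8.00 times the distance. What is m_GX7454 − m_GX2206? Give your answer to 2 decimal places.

-6.85

L_GX7454/L_GX2206 = (11.7)²(4.00)⁴ = 3.504×10^4.
F_GX7454/F_GX2206 = (L_GX7454/L_GX2206)/(d_GX7454/d_GX2206)² = 3.504×10^4/64.00 = 547.6.
m_GX7454 − m_GX2206 = −2.5 log₁₀(547.6) = -6.85.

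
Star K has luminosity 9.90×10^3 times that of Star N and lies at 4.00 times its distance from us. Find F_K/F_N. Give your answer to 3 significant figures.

F = L/(4πd²), so F_K/F_N = (L_K/L_N) / (d_K/d_N)²
= 9.90×10^3 / (4.00)² = 9.90×10^3 / 16.00 = 618.8.

619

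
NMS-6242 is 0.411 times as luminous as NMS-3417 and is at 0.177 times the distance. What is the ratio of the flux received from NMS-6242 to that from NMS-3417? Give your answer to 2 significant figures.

F = L/(4πd²), so F_NMS-6242/F_NMS-3417 = (L_NMS-6242/L_NMS-3417) / (d_NMS-6242/d_NMS-3417)²
= 0.411 / (0.177)² = 0.411 / 0.03133 = 13.12.

13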